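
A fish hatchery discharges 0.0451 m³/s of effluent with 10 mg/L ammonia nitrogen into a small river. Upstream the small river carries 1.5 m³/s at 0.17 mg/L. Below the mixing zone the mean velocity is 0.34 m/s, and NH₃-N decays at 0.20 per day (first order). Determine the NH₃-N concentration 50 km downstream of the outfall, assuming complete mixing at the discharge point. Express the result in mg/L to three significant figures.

After complete mixing, C₀ = (0.0451·10 + 1.5·0.17) / 1.545 = 0.4569 mg/L.
Travel time t = 5e+04 m / 0.34 m/s = 1.471e+05 s = 1.702 d.
C = 0.4569·exp(−0.20·1.702) = 0.4569·0.7115 = 0.3251 mg/L.

0.325 mg/L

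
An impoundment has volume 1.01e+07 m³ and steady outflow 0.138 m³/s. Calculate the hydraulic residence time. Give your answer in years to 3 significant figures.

2.32 yr

Q = 0.138 m³/s × 3.156e+07 s/yr = 4.355e+06 m³/yr.
Hydraulic residence time τ = V/Q = 1.01e+07/4.355e+06 = 2.319 yr.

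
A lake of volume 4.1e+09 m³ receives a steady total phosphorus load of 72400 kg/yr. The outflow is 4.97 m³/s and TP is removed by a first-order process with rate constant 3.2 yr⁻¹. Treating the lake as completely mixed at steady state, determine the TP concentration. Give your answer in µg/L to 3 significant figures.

5.45 µg/L

Outflow Q = 4.97 m³/s × 3.156e+07 s/yr = 1.568e+08 m³/yr.
Steady-state CSTR mass balance: W = Q·C + k·V·C, so C = W/(Q + kV).
Q + kV = 1.568e+08 + 3.2·4.1e+09 = 1.328e+10 m³/yr.
C = 72400/1.328e+10 = 5.453e-06 kg/m³ = 0.005453 mg/L = 5.453 µg/L.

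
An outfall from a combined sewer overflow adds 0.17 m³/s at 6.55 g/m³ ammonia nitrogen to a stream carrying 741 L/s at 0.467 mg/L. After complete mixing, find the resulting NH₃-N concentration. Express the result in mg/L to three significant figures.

1.60 mg/L

741 L/s = 0.741 m³/s.
Flow-weighted mixing gives C = (0.17·6.55 + 0.741·0.467) / (0.17 + 0.741) = 1.46/0.911 = 1.602 mg/L.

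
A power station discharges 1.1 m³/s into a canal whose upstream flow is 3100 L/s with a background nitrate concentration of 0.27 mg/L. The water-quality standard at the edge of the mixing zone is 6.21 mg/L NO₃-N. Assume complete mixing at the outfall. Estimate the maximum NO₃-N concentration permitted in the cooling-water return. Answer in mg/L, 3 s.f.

22.9 mg/L

3100 L/s = 3.1 m³/s.
Mass balance: 6.21·4.2 = 1.1·Cₑ + 3.1·0.27.
Cₑ = (26.08 − 0.837) / 1.1 = 22.95 mg/L.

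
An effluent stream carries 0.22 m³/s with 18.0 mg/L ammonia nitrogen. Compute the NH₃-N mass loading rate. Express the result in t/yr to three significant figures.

125 t/yr

Mass flux = Q·C = 0.22 m³/s × 18 g/m³ = 3.96 g/s.
= 3.96 g/s × 31.56 = 125 t/yr.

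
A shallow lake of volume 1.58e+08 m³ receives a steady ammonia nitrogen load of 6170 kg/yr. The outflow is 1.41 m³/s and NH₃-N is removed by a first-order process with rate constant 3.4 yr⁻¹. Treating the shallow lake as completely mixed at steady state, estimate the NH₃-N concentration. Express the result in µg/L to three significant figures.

Outflow Q = 1.41 m³/s × 3.156e+07 s/yr = 4.45e+07 m³/yr.
Steady-state CSTR mass balance: W = Q·C + k·V·C, so C = W/(Q + kV).
Q + kV = 4.45e+07 + 3.4·1.58e+08 = 5.817e+08 m³/yr.
C = 6170/5.817e+08 = 1.061e-05 kg/m³ = 0.01061 mg/L = 10.61 µg/L.

10.6 µg/L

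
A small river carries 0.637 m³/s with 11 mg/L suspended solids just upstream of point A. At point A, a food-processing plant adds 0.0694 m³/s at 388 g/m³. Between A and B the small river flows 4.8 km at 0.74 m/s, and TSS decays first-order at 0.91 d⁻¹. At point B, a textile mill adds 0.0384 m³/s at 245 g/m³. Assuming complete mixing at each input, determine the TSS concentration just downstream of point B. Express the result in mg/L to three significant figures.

55.2 mg/L

After input A: C = (0.637·11 + 0.0694·388) / 0.7064 = 48.04 mg/L.
Over the 4.8 km reach to input B (t = 6486 s = 0.07508 d), decay gives C = 48.04·exp(−0.91·0.07508) = 44.87 mg/L.
After input B: C = (0.7064·44.87 + 0.0384·245) / 0.7448 = 55.18 mg/L.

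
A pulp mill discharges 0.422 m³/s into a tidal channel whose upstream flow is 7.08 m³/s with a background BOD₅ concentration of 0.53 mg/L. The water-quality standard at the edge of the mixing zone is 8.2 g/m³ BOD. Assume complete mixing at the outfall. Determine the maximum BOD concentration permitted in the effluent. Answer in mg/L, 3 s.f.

137 mg/L

Mass balance: 8.2·7.502 = 0.422·Cₑ + 7.08·0.53.
Cₑ = (61.52 − 3.752) / 0.422 = 136.9 mg/L.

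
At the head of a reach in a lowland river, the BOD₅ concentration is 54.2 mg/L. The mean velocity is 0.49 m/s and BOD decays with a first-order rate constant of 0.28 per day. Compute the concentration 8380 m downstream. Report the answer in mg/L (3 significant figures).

Travel time t = 8380 m / 0.49 m/s = 8380/0.49 = 1.71e+04 s = 0.1979 d.
First-order decay: C = 54.2·exp(−0.28·0.1979) = 54.2·0.9461 = 51.28 mg/L.

51.3 mg/L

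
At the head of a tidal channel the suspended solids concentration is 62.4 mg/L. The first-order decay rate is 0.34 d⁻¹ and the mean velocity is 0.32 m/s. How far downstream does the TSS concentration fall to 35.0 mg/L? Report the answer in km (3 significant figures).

From C = C₀·e^(−kt), t = ln(C₀/C)/k = ln(62.4/35.0)/0.34 = 0.5782/0.34 = 1.701 d.
Distance = v·t = 0.32 m/s × 1.469e+05 s = 4.702e+04 m = 47.02 km.

47.0 km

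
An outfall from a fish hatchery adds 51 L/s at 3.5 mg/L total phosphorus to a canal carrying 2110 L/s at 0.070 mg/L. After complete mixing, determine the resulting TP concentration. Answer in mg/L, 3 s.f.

0.151 mg/L

51 L/s = 0.051 m³/s.
2110 L/s = 2.11 m³/s.
Flow-weighted mixing gives C = (0.051·3.5 + 2.11·0.07) / (0.051 + 2.11) = 0.3262/2.161 = 0.1509 mg/L.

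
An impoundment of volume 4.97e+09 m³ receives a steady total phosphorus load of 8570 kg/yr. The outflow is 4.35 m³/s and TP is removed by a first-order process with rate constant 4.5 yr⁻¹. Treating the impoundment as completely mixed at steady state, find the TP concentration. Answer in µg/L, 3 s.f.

0.381 µg/L

Outflow Q = 4.35 m³/s × 3.156e+07 s/yr = 1.373e+08 m³/yr.
Steady-state CSTR mass balance: W = Q·C + k·V·C, so C = W/(Q + kV).
Q + kV = 1.373e+08 + 4.5·4.97e+09 = 2.25e+10 m³/yr.
C = 8570/2.25e+10 = 3.809e-07 kg/m³ = 0.0003809 mg/L = 0.3809 µg/L.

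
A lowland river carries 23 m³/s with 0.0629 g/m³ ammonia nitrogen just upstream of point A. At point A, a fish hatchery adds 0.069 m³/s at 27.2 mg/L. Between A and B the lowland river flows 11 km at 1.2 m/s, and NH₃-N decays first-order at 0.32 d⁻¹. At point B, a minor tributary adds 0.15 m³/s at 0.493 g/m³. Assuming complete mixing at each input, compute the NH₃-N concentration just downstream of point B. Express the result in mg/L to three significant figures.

After input A: C = (23·0.0629 + 0.069·27.2) / 23.07 = 0.1441 mg/L.
Over the 11 km reach to input B (t = 9167 s = 0.1061 d), decay gives C = 0.1441·exp(−0.32·0.1061) = 0.1393 mg/L.
After input B: C = (23.07·0.1393 + 0.15·0.493) / 23.22 = 0.1415 mg/L.

0.142 mg/L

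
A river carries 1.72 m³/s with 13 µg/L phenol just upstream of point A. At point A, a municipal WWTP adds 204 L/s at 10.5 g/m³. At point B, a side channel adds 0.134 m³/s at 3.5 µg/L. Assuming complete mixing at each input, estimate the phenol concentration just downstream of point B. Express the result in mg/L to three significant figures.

13 µg/L = 0.013 mg/L.
204 L/s = 0.204 m³/s.
After input A: C = (1.72·0.013 + 0.204·10.5) / 1.924 = 1.125 mg/L.
3.5 µg/L = 0.0035 mg/L.
After input B: C = (1.924·1.125 + 0.134·0.0035) / 2.058 = 1.052 mg/L.

1.05 mg/L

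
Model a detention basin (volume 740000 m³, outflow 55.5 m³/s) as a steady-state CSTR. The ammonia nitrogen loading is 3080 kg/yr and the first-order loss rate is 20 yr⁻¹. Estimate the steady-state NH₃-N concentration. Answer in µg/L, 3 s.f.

Outflow Q = 55.5 m³/s × 3.156e+07 s/yr = 1.751e+09 m³/yr.
Steady-state CSTR mass balance: W = Q·C + k·V·C, so C = W/(Q + kV).
Q + kV = 1.751e+09 + 20·740000 = 1.766e+09 m³/yr.
C = 3080/1.766e+09 = 1.744e-06 kg/m³ = 0.001744 mg/L = 1.744 µg/L.

1.74 µg/L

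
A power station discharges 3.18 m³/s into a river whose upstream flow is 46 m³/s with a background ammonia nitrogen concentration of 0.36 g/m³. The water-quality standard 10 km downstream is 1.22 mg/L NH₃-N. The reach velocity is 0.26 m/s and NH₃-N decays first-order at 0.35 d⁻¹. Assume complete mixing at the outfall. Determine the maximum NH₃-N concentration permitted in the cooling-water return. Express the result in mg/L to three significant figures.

Travel time to the compliance point: t = 1e+04/0.26 = 3.846e+04 s = 0.4452 d; decay factor exp(−0.35·0.4452) = 0.8557.
So the concentration just after mixing may be at most 1.22/0.8557 = 1.426 mg/L.
Mass balance: 1.426·49.18 = 3.18·Cₑ + 46·0.36.
Cₑ = (70.12 − 16.56) / 3.18 = 16.84 mg/L.

16.8 mg/L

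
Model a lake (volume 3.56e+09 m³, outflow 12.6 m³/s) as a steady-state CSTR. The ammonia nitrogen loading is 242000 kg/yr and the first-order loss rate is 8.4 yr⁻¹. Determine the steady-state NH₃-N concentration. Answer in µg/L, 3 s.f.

Outflow Q = 12.6 m³/s × 3.156e+07 s/yr = 3.976e+08 m³/yr.
Steady-state CSTR mass balance: W = Q·C + k·V·C, so C = W/(Q + kV).
Q + kV = 3.976e+08 + 8.4·3.56e+09 = 3.03e+10 m³/yr.
C = 242000/3.03e+10 = 7.986e-06 kg/m³ = 0.007986 mg/L = 7.986 µg/L.

7.99 µg/L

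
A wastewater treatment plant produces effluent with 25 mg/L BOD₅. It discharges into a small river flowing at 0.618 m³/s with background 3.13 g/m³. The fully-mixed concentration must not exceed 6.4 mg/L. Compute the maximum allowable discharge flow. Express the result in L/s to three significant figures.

109 L/s

Mass balance at complete mixing: C_std·(Q_w + Q_r) = Q_w·C_e + Q_r·C_b.
Rearranging, Q_w = Q_r·(C_std − C_b)/(C_e − C_std) = 0.618·(6.4 − 3.13) / (25 − 6.4) = 0.1086 m³/s.
= 108.6 L/s.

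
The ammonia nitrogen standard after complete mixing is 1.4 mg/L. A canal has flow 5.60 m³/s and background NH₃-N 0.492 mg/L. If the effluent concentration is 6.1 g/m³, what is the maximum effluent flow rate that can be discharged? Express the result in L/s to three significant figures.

1080 L/s

Mass balance at complete mixing: C_std·(Q_w + Q_r) = Q_w·C_e + Q_r·C_b.
Rearranging, Q_w = Q_r·(C_std − C_b)/(C_e − C_std) = 5.60·(1.4 − 0.492) / (6.1 − 1.4) = 1.082 m³/s.
= 1082 L/s.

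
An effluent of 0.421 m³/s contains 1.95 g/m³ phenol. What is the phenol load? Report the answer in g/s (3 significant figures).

0.821 g/s

Mass flux = Q·C = 0.421 m³/s × 1.95 g/m³ = 0.8209 g/s.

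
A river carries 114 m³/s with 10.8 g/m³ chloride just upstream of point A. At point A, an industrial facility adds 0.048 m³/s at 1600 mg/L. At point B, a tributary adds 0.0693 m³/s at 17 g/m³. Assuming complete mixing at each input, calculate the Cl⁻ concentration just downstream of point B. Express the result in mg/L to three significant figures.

11.5 mg/L

After input A: C = (114·10.8 + 0.048·1600) / 114 = 11.47 mg/L.
After input B: C = (114·11.47 + 0.0693·17) / 114.1 = 11.47 mg/L.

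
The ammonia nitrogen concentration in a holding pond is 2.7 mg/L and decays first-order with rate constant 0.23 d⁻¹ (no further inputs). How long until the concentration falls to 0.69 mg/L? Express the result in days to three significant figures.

t = ln(C₀/C)/k = ln(2.7/0.69)/0.23 = 1.364/0.23 = 5.932 d.

5.93 d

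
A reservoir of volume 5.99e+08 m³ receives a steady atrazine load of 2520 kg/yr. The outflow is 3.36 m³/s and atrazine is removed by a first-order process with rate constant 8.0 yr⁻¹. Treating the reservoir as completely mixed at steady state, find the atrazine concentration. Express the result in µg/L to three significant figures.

Outflow Q = 3.36 m³/s × 3.156e+07 s/yr = 1.06e+08 m³/yr.
Steady-state CSTR mass balance: W = Q·C + k·V·C, so C = W/(Q + kV).
Q + kV = 1.06e+08 + 8.0·5.99e+08 = 4.898e+09 m³/yr.
C = 2520/4.898e+09 = 5.145e-07 kg/m³ = 0.0005145 mg/L = 0.5145 µg/L.

0.514 µg/L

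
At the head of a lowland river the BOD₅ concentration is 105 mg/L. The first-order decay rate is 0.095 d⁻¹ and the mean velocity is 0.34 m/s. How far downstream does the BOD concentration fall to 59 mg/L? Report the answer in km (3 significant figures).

From C = C₀·e^(−kt), t = ln(C₀/C)/k = ln(105/59)/0.095 = 0.5764/0.095 = 6.068 d.
Distance = v·t = 0.34 m/s × 5.242e+05 s = 1.782e+05 m = 178.2 km.

178 km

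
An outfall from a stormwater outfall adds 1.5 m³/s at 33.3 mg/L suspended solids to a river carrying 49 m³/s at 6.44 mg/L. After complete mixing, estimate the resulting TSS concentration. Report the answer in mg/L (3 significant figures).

Flow-weighted mixing gives C = (1.5·33.3 + 49·6.44) / (1.5 + 49) = 365.5/50.5 = 7.238 mg/L.

7.24 mg/L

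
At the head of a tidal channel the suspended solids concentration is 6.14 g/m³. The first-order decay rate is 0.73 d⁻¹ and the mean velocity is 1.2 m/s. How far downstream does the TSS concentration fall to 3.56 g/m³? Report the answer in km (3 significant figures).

77.4 km

From C = C₀·e^(−kt), t = ln(C₀/C)/k = ln(6.14/3.56)/0.73 = 0.5451/0.73 = 0.7467 d.
Distance = v·t = 1.2 m/s × 6.451e+04 s = 7.741e+04 m = 77.41 km.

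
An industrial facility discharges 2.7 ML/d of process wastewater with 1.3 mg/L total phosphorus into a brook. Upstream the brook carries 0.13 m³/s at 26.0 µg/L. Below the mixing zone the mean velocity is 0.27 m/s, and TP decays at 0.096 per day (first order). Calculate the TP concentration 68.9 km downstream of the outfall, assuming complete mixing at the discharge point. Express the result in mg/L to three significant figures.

2.7 ML/d = 0.03125 m³/s.
26.0 µg/L = 0.026 mg/L.
After complete mixing, C₀ = (0.03125·1.3 + 0.13·0.026) / 0.1613 = 0.2729 mg/L.
Travel time t = 6.89e+04 m / 0.27 m/s = 2.552e+05 s = 2.954 d.
C = 0.2729·exp(−0.096·2.954) = 0.2729·0.7531 = 0.2055 mg/L.

0.206 mg/L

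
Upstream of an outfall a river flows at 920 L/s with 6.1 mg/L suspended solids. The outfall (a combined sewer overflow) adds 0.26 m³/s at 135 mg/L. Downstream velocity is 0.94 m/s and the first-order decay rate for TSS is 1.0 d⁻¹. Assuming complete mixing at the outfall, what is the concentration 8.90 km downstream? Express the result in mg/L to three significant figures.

30.9 mg/L

920 L/s = 0.92 m³/s.
After complete mixing, C₀ = (0.26·135 + 0.92·6.1) / 1.18 = 34.5 mg/L.
Travel time t = 8900 m / 0.94 m/s = 9468 s = 0.1096 d.
C = 34.5·exp(−1.0·0.1096) = 34.5·0.8962 = 30.92 mg/L.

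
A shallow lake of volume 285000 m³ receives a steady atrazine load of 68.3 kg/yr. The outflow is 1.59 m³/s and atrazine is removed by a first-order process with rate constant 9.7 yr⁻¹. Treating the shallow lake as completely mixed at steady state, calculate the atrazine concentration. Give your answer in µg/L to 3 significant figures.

Outflow Q = 1.59 m³/s × 3.156e+07 s/yr = 5.018e+07 m³/yr.
Steady-state CSTR mass balance: W = Q·C + k·V·C, so C = W/(Q + kV).
Q + kV = 5.018e+07 + 9.7·285000 = 5.294e+07 m³/yr.
C = 68.3/5.294e+07 = 1.29e-06 kg/m³ = 0.00129 mg/L = 1.29 µg/L.

1.29 µg/L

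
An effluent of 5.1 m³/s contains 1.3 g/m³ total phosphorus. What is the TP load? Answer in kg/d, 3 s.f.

Mass flux = Q·C = 5.1 m³/s × 1.3 g/m³ = 6.63 g/s.
= 6.63 g/s × 86.4 = 572.8 kg/d.

573 kg/d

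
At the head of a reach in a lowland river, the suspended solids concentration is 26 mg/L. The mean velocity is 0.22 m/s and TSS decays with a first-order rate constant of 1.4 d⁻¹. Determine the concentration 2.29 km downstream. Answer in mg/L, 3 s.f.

22.0 mg/L

Travel time t = 2.29 km / 0.22 m/s = 2290/0.22 = 1.041e+04 s = 0.1205 d.
First-order decay: C = 26·exp(−1.4·0.1205) = 26·0.8448 = 21.96 mg/L.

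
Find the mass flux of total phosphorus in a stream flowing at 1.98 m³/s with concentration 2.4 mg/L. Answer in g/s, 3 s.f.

Mass flux = Q·C = 1.98 m³/s × 2.4 g/m³ = 4.752 g/s.

4.75 g/s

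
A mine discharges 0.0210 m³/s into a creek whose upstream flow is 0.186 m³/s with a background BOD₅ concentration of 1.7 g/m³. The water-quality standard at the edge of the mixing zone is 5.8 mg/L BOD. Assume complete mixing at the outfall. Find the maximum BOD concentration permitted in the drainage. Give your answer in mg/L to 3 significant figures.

42.1 mg/L

Mass balance: 5.8·0.207 = 0.021·Cₑ + 0.186·1.7.
Cₑ = (1.201 − 0.3162) / 0.021 = 42.11 mg/L.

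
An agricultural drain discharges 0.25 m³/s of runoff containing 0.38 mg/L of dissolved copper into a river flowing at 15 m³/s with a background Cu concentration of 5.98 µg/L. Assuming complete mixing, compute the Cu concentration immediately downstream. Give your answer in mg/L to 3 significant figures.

5.98 µg/L = 0.00598 mg/L.
Conservation of mass across the mixing zone: C = (0.25·0.38 + 15·0.00598) / (0.25 + 15) = 0.1847/15.25 = 0.01211 mg/L.

0.0121 mg/L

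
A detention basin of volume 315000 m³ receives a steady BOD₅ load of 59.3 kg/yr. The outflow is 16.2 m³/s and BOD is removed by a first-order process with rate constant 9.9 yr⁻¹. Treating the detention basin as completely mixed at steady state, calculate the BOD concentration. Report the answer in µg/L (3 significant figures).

Outflow Q = 16.2 m³/s × 3.156e+07 s/yr = 5.112e+08 m³/yr.
Steady-state CSTR mass balance: W = Q·C + k·V·C, so C = W/(Q + kV).
Q + kV = 5.112e+08 + 9.9·315000 = 5.144e+08 m³/yr.
C = 59.3/5.144e+08 = 1.153e-07 kg/m³ = 0.0001153 mg/L = 0.1153 µg/L.

0.115 µg/L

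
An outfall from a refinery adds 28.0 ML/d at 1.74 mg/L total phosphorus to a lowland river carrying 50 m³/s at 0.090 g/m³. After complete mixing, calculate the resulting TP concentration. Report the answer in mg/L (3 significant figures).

28.0 ML/d = 0.3241 m³/s.
By mass balance at complete mixing, C = (0.3241·1.74 + 50·0.09) / (0.3241 + 50) = 5.064/50.32 = 0.1006 mg/L.

0.101 mg/L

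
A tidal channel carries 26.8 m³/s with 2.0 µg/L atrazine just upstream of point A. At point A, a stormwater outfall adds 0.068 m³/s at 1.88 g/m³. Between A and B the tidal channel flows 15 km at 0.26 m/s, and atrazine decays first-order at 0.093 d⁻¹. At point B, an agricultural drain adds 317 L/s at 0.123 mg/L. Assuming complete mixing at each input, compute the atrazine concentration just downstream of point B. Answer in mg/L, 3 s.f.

2.0 µg/L = 0.002 mg/L.
After input A: C = (26.8·0.002 + 0.068·1.88) / 26.87 = 0.006753 mg/L.
Over the 15 km reach to input B (t = 5.769e+04 s = 0.6677 d), decay gives C = 0.006753·exp(−0.093·0.6677) = 0.006346 mg/L.
317 L/s = 0.317 m³/s.
After input B: C = (26.87·0.006346 + 0.317·0.123) / 27.19 = 0.007707 mg/L.

0.00771 mg/L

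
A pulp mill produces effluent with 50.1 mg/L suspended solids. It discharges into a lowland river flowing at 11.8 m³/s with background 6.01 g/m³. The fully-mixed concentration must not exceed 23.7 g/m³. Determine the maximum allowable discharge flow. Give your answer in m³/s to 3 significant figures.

7.91 m³/s

Mass balance at complete mixing: C_std·(Q_w + Q_r) = Q_w·C_e + Q_r·C_b.
Rearranging, Q_w = Q_r·(C_std − C_b)/(C_e − C_std) = 11.8·(23.7 − 6.01) / (50.1 − 23.7) = 7.907 m³/s.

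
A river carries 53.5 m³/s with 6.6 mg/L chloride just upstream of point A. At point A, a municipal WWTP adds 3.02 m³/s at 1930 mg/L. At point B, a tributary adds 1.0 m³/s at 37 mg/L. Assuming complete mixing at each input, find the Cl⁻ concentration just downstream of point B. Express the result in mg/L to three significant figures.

After input A: C = (53.5·6.6 + 3.02·1930) / 56.52 = 109.4 mg/L.
After input B: C = (56.52·109.4 + 1·37) / 57.52 = 108.1 mg/L.

108 mg/L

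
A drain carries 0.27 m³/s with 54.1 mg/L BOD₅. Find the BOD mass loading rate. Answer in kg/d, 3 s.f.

Mass flux = Q·C = 0.27 m³/s × 54.1 g/m³ = 14.61 g/s.
= 14.61 g/s × 86.4 = 1262 kg/d.

1260 kg/d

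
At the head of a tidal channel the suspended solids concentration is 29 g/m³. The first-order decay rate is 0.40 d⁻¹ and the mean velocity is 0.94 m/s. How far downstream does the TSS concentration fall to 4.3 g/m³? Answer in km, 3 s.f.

From C = C₀·e^(−kt), t = ln(C₀/C)/k = ln(29/4.3)/0.40 = 1.909/0.40 = 4.772 d.
Distance = v·t = 0.94 m/s × 4.123e+05 s = 3.875e+05 m = 387.5 km.

388 km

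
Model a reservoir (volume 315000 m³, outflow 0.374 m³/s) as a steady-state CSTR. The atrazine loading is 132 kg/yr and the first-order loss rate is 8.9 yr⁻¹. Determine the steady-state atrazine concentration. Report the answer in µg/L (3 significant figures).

9.04 µg/L

Outflow Q = 0.374 m³/s × 3.156e+07 s/yr = 1.18e+07 m³/yr.
Steady-state CSTR mass balance: W = Q·C + k·V·C, so C = W/(Q + kV).
Q + kV = 1.18e+07 + 8.9·315000 = 1.461e+07 m³/yr.
C = 132/1.461e+07 = 9.037e-06 kg/m³ = 0.009037 mg/L = 9.037 µg/L.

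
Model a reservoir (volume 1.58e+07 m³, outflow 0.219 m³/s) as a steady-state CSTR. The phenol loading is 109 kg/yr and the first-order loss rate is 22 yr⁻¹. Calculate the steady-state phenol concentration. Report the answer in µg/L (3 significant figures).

Outflow Q = 0.219 m³/s × 3.156e+07 s/yr = 6.911e+06 m³/yr.
Steady-state CSTR mass balance: W = Q·C + k·V·C, so C = W/(Q + kV).
Q + kV = 6.911e+06 + 22·1.58e+07 = 3.545e+08 m³/yr.
C = 109/3.545e+08 = 3.075e-07 kg/m³ = 0.0003075 mg/L = 0.3075 µg/L.

0.307 µg/L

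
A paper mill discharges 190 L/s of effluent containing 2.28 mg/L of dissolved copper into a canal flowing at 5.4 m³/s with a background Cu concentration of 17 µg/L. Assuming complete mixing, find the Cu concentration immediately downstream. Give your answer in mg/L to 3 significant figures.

190 L/s = 0.19 m³/s.
17 µg/L = 0.017 mg/L.
Flow-weighted mixing gives C = (0.19·2.28 + 5.4·0.017) / (0.19 + 5.4) = 0.525/5.59 = 0.09392 mg/L.

0.0939 mg/L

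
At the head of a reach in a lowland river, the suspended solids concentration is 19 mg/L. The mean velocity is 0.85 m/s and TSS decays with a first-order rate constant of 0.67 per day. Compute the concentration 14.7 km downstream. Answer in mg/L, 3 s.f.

16.6 mg/L

Travel time t = 14.7 km / 0.85 m/s = 1.47e+04/0.85 = 1.729e+04 s = 0.2002 d.
First-order decay: C = 19·exp(−0.67·0.2002) = 19·0.8745 = 16.62 mg/L.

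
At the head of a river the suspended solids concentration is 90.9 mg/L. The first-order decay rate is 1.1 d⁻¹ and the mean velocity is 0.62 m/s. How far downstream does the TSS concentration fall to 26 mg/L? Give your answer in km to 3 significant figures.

61.0 km

From C = C₀·e^(−kt), t = ln(C₀/C)/k = ln(90.9/26)/1.1 = 1.252/1.1 = 1.138 d.
Distance = v·t = 0.62 m/s × 9.831e+04 s = 6.095e+04 m = 60.95 km.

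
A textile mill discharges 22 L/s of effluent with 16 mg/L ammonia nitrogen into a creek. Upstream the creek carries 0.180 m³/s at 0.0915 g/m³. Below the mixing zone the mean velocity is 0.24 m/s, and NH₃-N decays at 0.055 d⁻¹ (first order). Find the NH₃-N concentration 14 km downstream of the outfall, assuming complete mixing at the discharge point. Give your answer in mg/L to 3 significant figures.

1.76 mg/L

22 L/s = 0.022 m³/s.
After complete mixing, C₀ = (0.022·16 + 0.18·0.0915) / 0.202 = 1.824 mg/L.
Travel time t = 1.4e+04 m / 0.24 m/s = 5.833e+04 s = 0.6752 d.
C = 1.824·exp(−0.055·0.6752) = 1.824·0.9635 = 1.758 mg/L.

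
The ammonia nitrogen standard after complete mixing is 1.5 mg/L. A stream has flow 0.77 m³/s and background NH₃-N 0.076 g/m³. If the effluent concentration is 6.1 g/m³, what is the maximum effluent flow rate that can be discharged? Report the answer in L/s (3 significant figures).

238 L/s

Mass balance at complete mixing: C_std·(Q_w + Q_r) = Q_w·C_e + Q_r·C_b.
Rearranging, Q_w = Q_r·(C_std − C_b)/(C_e − C_std) = 0.77·(1.5 − 0.076) / (6.1 − 1.5) = 0.2384 m³/s.
= 238.4 L/s.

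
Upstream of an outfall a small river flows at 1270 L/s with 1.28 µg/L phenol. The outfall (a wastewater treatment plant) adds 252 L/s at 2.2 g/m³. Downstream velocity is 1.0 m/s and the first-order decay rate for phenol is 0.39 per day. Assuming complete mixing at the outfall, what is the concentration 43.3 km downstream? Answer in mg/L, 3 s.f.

0.300 mg/L

252 L/s = 0.252 m³/s.
1270 L/s = 1.27 m³/s.
1.28 µg/L = 0.00128 mg/L.
After complete mixing, C₀ = (0.252·2.2 + 1.27·0.00128) / 1.522 = 0.3653 mg/L.
Travel time t = 4.33e+04 m / 1.0 m/s = 4.33e+04 s = 0.5012 d.
C = 0.3653·exp(−0.39·0.5012) = 0.3653·0.8225 = 0.3005 mg/L.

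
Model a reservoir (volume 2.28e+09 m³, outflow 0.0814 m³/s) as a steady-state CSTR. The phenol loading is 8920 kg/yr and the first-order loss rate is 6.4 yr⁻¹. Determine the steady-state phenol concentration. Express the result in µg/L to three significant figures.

Outflow Q = 0.0814 m³/s × 3.156e+07 s/yr = 2.569e+06 m³/yr.
Steady-state CSTR mass balance: W = Q·C + k·V·C, so C = W/(Q + kV).
Q + kV = 2.569e+06 + 6.4·2.28e+09 = 1.459e+10 m³/yr.
C = 8920/1.459e+10 = 6.112e-07 kg/m³ = 0.0006112 mg/L = 0.6112 µg/L.

0.611 µg/L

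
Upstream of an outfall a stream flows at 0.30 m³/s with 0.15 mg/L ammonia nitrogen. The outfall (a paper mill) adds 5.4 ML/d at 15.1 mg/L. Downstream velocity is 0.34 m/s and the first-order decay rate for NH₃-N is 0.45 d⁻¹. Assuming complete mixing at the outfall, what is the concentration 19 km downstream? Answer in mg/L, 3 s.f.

5.4 ML/d = 0.0625 m³/s.
After complete mixing, C₀ = (0.0625·15.1 + 0.3·0.15) / 0.3625 = 2.728 mg/L.
Travel time t = 1.9e+04 m / 0.34 m/s = 5.588e+04 s = 0.6468 d.
C = 2.728·exp(−0.45·0.6468) = 2.728·0.7475 = 2.039 mg/L.

2.04 mg/L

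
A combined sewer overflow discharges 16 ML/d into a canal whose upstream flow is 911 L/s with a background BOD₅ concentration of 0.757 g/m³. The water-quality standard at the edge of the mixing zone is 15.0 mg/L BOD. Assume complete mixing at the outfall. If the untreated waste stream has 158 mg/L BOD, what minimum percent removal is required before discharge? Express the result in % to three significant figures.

46.2 %

16 ML/d = 0.1852 m³/s.
911 L/s = 0.911 m³/s.
Mass balance: 15·1.096 = 0.1852·Cₑ + 0.911·0.757.
Cₑ = (16.44 − 0.6896) / 0.1852 = 85.07 mg/L.
Required removal = 1 − 85.07/158 = 46.16 %.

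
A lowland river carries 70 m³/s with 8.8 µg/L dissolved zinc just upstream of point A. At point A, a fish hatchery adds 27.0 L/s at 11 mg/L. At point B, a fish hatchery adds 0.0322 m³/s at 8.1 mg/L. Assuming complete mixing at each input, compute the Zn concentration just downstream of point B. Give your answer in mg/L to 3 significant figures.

0.0168 mg/L

8.8 µg/L = 0.0088 mg/L.
27.0 L/s = 0.027 m³/s.
After input A: C = (70·0.0088 + 0.027·11) / 70.03 = 0.01304 mg/L.
After input B: C = (70.03·0.01304 + 0.0322·8.1) / 70.06 = 0.01675 mg/L.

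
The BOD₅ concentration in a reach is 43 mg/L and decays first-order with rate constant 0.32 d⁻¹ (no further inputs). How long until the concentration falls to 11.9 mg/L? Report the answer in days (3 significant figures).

t = ln(C₀/C)/k = ln(43/11.9)/0.32 = 1.285/0.32 = 4.015 d.

4.01 d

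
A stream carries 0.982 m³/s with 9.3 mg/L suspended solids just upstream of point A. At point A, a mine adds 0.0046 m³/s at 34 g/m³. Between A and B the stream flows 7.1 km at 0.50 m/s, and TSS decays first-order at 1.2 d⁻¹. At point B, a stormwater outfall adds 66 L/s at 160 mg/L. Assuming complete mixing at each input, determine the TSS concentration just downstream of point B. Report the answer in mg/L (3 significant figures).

After input A: C = (0.982·9.3 + 0.0046·34) / 0.9866 = 9.415 mg/L.
Over the 7.1 km reach to input B (t = 1.42e+04 s = 0.1644 d), decay gives C = 9.415·exp(−1.2·0.1644) = 7.73 mg/L.
66 L/s = 0.066 m³/s.
After input B: C = (0.9866·7.73 + 0.066·160) / 1.053 = 17.28 mg/L.

17.3 mg/L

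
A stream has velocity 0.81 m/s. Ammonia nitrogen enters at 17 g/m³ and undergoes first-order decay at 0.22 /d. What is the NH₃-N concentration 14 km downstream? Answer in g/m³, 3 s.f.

Travel time t = 14 km / 0.81 m/s = 1.4e+04/0.81 = 1.728e+04 s = 0.2 d.
First-order decay: C = 17·exp(−0.22·0.2) = 17·0.9569 = 16.27 g/m³.

16.3 g/m³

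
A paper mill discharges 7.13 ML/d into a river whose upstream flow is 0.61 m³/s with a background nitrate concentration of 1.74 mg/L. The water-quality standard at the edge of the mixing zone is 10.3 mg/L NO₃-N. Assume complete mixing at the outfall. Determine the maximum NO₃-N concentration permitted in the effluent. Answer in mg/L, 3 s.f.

73.6 mg/L

7.13 ML/d = 0.08252 m³/s.
Mass balance: 10.3·0.6925 = 0.08252·Cₑ + 0.61·1.74.
Cₑ = (7.133 − 1.061) / 0.08252 = 73.57 mg/L.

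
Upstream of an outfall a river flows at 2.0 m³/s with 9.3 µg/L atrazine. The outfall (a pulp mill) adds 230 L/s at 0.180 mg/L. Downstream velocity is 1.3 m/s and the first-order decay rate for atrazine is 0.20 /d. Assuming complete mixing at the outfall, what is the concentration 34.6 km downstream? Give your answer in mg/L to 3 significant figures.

230 L/s = 0.23 m³/s.
9.3 µg/L = 0.0093 mg/L.
After complete mixing, C₀ = (0.23·0.18 + 2·0.0093) / 2.23 = 0.02691 mg/L.
Travel time t = 3.46e+04 m / 1.3 m/s = 2.662e+04 s = 0.308 d.
C = 0.02691·exp(−0.20·0.308) = 0.02691·0.9402 = 0.0253 mg/L.

0.0253 mg/L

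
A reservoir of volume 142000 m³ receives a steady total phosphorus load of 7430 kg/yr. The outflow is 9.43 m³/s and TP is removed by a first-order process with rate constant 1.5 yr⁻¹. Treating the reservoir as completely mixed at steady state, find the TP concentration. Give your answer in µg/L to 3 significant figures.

Outflow Q = 9.43 m³/s × 3.156e+07 s/yr = 2.976e+08 m³/yr.
Steady-state CSTR mass balance: W = Q·C + k·V·C, so C = W/(Q + kV).
Q + kV = 2.976e+08 + 1.5·142000 = 2.978e+08 m³/yr.
C = 7430/2.978e+08 = 2.495e-05 kg/m³ = 0.02495 mg/L = 24.95 µg/L.

24.9 µg/L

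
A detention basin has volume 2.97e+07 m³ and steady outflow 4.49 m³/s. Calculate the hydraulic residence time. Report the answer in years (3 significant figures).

0.210 yr

Q = 4.49 m³/s × 3.156e+07 s/yr = 1.417e+08 m³/yr.
Hydraulic residence time τ = V/Q = 2.97e+07/1.417e+08 = 0.2096 yr.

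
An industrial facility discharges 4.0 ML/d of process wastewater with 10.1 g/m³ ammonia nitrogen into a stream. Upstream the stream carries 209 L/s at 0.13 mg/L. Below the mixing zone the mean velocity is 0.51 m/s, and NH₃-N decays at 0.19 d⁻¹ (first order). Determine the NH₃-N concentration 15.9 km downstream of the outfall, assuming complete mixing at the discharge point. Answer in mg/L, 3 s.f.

4.0 ML/d = 0.0463 m³/s.
209 L/s = 0.209 m³/s.
After complete mixing, C₀ = (0.0463·10.1 + 0.209·0.13) / 0.2553 = 1.938 mg/L.
Travel time t = 1.59e+04 m / 0.51 m/s = 3.118e+04 s = 0.3608 d.
C = 1.938·exp(−0.19·0.3608) = 1.938·0.9337 = 1.81 mg/L.

1.81 mg/L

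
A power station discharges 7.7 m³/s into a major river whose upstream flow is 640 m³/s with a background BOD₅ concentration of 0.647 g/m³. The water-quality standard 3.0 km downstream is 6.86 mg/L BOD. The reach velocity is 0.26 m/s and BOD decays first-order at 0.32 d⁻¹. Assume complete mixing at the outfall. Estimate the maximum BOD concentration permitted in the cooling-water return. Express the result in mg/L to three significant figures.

548 mg/L

Travel time to the compliance point: t = 3000/0.26 = 1.154e+04 s = 0.1335 d; decay factor exp(−0.32·0.1335) = 0.9582.
So the concentration just after mixing may be at most 6.86/0.9582 = 7.16 mg/L.
Mass balance: 7.16·647.7 = 7.7·Cₑ + 640·0.647.
Cₑ = (4637 − 414.1) / 7.7 = 548.5 mg/L.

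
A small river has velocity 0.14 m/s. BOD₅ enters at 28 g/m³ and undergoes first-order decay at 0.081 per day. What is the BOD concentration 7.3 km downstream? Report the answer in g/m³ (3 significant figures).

26.7 g/m³

Travel time t = 7.3 km / 0.14 m/s = 7300/0.14 = 5.214e+04 s = 0.6035 d.
First-order decay: C = 28·exp(−0.081·0.6035) = 28·0.9523 = 26.66 g/m³.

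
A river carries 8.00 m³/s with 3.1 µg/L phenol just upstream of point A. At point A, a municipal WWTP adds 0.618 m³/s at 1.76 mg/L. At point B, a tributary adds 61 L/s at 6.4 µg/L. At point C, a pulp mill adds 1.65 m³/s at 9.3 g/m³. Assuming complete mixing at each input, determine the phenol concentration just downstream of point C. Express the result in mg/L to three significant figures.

3.1 µg/L = 0.0031 mg/L.
After input A: C = (8·0.0031 + 0.618·1.76) / 8.618 = 0.1291 mg/L.
61 L/s = 0.061 m³/s.
6.4 µg/L = 0.0064 mg/L.
After input B: C = (8.618·0.1291 + 0.061·0.0064) / 8.679 = 0.1282 mg/L.
After input C: C = (8.679·0.1282 + 1.65·9.3) / 10.33 = 1.593 mg/L.

1.59 mg/L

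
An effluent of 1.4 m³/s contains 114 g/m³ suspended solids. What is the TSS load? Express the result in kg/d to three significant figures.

Mass flux = Q·C = 1.4 m³/s × 114 g/m³ = 159.6 g/s.
= 159.6 g/s × 86.4 = 1.379e+04 kg/d.

13800 kg/d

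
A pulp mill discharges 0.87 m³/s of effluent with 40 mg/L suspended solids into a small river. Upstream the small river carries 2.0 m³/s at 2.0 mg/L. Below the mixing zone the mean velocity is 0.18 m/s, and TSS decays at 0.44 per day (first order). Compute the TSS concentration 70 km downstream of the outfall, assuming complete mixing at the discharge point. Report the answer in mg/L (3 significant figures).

1.87 mg/L

After complete mixing, C₀ = (0.87·40 + 2·2) / 2.87 = 13.52 mg/L.
Travel time t = 7e+04 m / 0.18 m/s = 3.889e+05 s = 4.501 d.
C = 13.52·exp(−0.44·4.501) = 13.52·0.138 = 1.866 mg/L.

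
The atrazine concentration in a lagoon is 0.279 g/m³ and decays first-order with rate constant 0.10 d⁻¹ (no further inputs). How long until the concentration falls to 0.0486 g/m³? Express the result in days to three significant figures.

17.5 d

t = ln(C₀/C)/k = ln(0.279/0.0486)/0.10 = 1.748/0.10 = 17.48 d.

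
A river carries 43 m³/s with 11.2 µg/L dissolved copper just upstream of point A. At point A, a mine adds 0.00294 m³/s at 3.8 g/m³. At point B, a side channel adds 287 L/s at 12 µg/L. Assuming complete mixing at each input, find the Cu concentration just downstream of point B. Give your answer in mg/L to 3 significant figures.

11.2 µg/L = 0.0112 mg/L.
After input A: C = (43·0.0112 + 0.00294·3.8) / 43 = 0.01146 mg/L.
287 L/s = 0.287 m³/s.
12 µg/L = 0.012 mg/L.
After input B: C = (43·0.01146 + 0.287·0.012) / 43.29 = 0.01146 mg/L.

0.0115 mg/L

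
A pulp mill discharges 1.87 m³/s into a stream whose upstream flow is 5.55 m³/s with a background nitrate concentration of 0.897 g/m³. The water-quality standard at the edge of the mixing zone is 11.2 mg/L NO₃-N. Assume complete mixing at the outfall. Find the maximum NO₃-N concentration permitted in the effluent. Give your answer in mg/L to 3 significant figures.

Mass balance: 11.2·7.42 = 1.87·Cₑ + 5.55·0.897.
Cₑ = (83.1 − 4.978) / 1.87 = 41.78 mg/L.

41.8 mg/L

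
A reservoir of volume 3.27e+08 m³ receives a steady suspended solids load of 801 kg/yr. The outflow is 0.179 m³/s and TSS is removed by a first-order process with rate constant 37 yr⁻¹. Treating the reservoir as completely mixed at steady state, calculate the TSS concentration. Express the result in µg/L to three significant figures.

0.0662 µg/L

Outflow Q = 0.179 m³/s × 3.156e+07 s/yr = 5.649e+06 m³/yr.
Steady-state CSTR mass balance: W = Q·C + k·V·C, so C = W/(Q + kV).
Q + kV = 5.649e+06 + 37·3.27e+08 = 1.21e+10 m³/yr.
C = 801/1.21e+10 = 6.617e-08 kg/m³ = 6.617e-05 mg/L = 0.06617 µg/L.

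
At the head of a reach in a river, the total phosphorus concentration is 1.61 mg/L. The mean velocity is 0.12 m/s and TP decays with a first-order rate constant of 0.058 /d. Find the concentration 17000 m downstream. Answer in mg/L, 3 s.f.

1.46 mg/L

Travel time t = 17000 m / 0.12 m/s = 1.7e+04/0.12 = 1.417e+05 s = 1.64 d.
First-order decay: C = 1.61·exp(−0.058·1.64) = 1.61·0.9093 = 1.464 mg/L.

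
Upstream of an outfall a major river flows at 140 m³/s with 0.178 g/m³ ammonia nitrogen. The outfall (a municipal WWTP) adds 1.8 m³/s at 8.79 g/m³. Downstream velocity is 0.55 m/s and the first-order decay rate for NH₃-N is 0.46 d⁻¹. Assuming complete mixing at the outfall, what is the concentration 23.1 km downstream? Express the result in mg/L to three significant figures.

After complete mixing, C₀ = (1.8·8.79 + 140·0.178) / 141.8 = 0.2873 mg/L.
Travel time t = 2.31e+04 m / 0.55 m/s = 4.2e+04 s = 0.4861 d.
C = 0.2873·exp(−0.46·0.4861) = 0.2873·0.7996 = 0.2297 mg/L.

0.230 mg/L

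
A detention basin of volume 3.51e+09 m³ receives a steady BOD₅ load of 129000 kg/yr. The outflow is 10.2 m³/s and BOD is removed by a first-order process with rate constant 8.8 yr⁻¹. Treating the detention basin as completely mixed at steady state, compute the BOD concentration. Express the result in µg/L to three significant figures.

4.13 µg/L

Outflow Q = 10.2 m³/s × 3.156e+07 s/yr = 3.219e+08 m³/yr.
Steady-state CSTR mass balance: W = Q·C + k·V·C, so C = W/(Q + kV).
Q + kV = 3.219e+08 + 8.8·3.51e+09 = 3.121e+10 m³/yr.
C = 129000/3.121e+10 = 4.133e-06 kg/m³ = 0.004133 mg/L = 4.133 µg/L.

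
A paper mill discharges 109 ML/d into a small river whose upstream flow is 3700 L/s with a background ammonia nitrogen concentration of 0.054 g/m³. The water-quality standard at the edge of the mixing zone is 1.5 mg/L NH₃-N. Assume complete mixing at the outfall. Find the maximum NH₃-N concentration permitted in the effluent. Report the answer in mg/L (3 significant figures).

5.74 mg/L

109 ML/d = 1.262 m³/s.
3700 L/s = 3.7 m³/s.
Mass balance: 1.5·4.962 = 1.262·Cₑ + 3.7·0.054.
Cₑ = (7.442 − 0.1998) / 1.262 = 5.741 mg/L.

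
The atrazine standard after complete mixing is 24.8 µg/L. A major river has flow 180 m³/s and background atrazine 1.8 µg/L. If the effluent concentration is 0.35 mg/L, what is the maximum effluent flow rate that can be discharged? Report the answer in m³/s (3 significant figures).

12.7 m³/s

1.8 µg/L = 0.0018 mg/L.
24.8 µg/L = 0.0248 mg/L.
Mass balance at complete mixing: C_std·(Q_w + Q_r) = Q_w·C_e + Q_r·C_b.
Rearranging, Q_w = Q_r·(C_std − C_b)/(C_e − C_std) = 180·(0.0248 − 0.0018) / (0.35 − 0.0248) = 12.73 m³/s.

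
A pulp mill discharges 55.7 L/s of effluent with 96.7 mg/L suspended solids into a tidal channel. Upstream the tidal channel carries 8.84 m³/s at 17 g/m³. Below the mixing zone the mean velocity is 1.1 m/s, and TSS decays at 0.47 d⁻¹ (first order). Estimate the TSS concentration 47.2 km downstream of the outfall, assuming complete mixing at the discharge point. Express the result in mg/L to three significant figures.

55.7 L/s = 0.0557 m³/s.
After complete mixing, C₀ = (0.0557·96.7 + 8.84·17) / 8.896 = 17.5 mg/L.
Travel time t = 4.72e+04 m / 1.1 m/s = 4.291e+04 s = 0.4966 d.
C = 17.5·exp(−0.47·0.4966) = 17.5·0.7918 = 13.86 mg/L.

13.9 mg/L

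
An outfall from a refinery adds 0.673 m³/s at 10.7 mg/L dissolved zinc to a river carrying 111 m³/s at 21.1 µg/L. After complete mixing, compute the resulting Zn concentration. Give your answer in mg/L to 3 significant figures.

21.1 µg/L = 0.0211 mg/L.
By mass balance at complete mixing, C = (0.673·10.7 + 111·0.0211) / (0.673 + 111) = 9.543/111.7 = 0.08546 mg/L.

0.0855 mg/L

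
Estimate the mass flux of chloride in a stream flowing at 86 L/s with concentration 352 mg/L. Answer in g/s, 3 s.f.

30.3 g/s

86 L/s = 0.086 m³/s.
Mass flux = Q·C = 0.086 m³/s × 352 g/m³ = 30.27 g/s.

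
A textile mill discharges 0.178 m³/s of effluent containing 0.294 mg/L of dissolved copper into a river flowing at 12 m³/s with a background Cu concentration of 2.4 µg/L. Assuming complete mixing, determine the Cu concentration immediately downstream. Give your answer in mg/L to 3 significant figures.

2.4 µg/L = 0.0024 mg/L.
Conservation of mass across the mixing zone: C = (0.178·0.294 + 12·0.0024) / (0.178 + 12) = 0.08113/12.18 = 0.006662 mg/L.

0.00666 mg/L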